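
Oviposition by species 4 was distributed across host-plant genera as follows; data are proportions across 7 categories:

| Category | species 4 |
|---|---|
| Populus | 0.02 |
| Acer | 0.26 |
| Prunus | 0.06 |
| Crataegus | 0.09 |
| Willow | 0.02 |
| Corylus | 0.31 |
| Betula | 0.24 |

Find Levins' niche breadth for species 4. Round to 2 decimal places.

4.28

Σpᵢ² = 0.02² + 0.26² + 0.06² + 0.09² + 0.02² + 0.31² + 0.24² = 0.0004 + 0.0676 + 0.0036 + 0.0081 + 0.0004 + 0.0961 + 0.0576 = 0.2338
B = 1 / 0.2338 = 4.2772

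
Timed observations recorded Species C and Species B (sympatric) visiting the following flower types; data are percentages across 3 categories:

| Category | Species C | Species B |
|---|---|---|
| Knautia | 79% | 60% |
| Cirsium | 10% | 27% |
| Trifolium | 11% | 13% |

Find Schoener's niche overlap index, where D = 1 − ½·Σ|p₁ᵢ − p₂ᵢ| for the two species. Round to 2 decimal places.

Convert percentages to proportions (divide by 100).
Σ|p₁ᵢ − p₂ᵢ| = 0.19 + 0.17 + 0.02 = 0.38
D = 1 − ½ × 0.38 = 1 − 0.190 = 0.8100

0.81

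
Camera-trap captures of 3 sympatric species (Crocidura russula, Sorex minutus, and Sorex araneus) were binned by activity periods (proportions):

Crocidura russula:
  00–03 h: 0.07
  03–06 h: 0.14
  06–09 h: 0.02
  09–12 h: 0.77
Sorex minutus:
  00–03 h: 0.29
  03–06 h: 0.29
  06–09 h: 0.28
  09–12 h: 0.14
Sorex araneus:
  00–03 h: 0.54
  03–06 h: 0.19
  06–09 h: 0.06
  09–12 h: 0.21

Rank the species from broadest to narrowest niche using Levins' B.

Σp_russᵢ² = 0.07² + 0.14² + 0.02² + 0.77² = 0.0049 + 0.0196 + 0.0004 + 0.5929 = 0.6178
B_russ = 1 / 0.6178 = 1.6186
Σp_minuᵢ² = 0.29² + 0.29² + 0.28² + 0.14² = 0.0841 + 0.0841 + 0.0784 + 0.0196 = 0.2662
B_minu = 1 / 0.2662 = 3.7566
Σp_aranᵢ² = 0.54² + 0.19² + 0.06² + 0.21² = 0.2916 + 0.0361 + 0.0036 + 0.0441 = 0.3754
B_aran = 1 / 0.3754 = 2.6638
Ranking by B (broadest → narrowest): Sorex minutus (3.76) > Sorex araneus (2.66) > Crocidura russula (1.62)

Sorex minutus > Sorex araneus > Crocidura russula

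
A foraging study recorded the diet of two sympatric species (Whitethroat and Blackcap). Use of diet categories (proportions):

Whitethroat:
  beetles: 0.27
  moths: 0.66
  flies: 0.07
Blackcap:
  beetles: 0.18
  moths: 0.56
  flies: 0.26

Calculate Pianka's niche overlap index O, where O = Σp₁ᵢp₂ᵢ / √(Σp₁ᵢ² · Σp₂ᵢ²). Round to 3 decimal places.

Σ p₁ᵢp₂ᵢ = 0.0486 + 0.3696 + 0.0182 = 0.4364
Σp_1ᵢ² = 0.27² + 0.66² + 0.07² = 0.0729 + 0.4356 + 0.0049 = 0.5134
Σp_2ᵢ² = 0.18² + 0.56² + 0.26² = 0.0324 + 0.3136 + 0.0676 = 0.4136
O = 0.4364 / √(0.5134 × 0.4136) = 0.4364 / 0.460806 = 0.94704

0.947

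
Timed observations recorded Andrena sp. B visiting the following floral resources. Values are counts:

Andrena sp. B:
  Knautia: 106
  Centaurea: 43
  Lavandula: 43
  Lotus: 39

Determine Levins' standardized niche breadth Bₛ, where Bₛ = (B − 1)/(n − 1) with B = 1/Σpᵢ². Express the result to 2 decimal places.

Proportions for Andrena sp. B (n=231): 106/231=0.4589, 43/231=0.1861, 43/231=0.1861, 39/231=0.1688
Σpᵢ² = 0.4589² + 0.1861² + 0.1861² + 0.1688² = 0.210589 + 0.034633 + 0.034633 + 0.028493 = 0.308348
B = 1 / 0.308348 = 3.2431
Bₛ = (B − 1)/(n − 1) = (3.2431 − 1)/(4 − 1) = 2.2431/3 = 0.7477

0.75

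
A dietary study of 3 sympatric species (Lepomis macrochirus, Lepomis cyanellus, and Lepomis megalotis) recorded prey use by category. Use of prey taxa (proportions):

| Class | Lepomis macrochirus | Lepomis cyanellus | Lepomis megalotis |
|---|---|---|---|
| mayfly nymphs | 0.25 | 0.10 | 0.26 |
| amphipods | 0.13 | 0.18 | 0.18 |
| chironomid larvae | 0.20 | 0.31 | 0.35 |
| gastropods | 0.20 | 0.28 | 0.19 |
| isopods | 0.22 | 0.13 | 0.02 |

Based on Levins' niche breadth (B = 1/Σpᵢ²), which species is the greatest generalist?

Lepomis macrochirus

Σp_macrᵢ² = 0.25² + 0.13² + 0.20² + 0.20² + 0.22² = 0.0625 + 0.0169 + 0.0400 + 0.0400 + 0.0484 = 0.2078
B_macr = 1 / 0.2078 = 4.8123
Σp_cyanᵢ² = 0.10² + 0.18² + 0.31² + 0.28² + 0.13² = 0.0100 + 0.0324 + 0.0961 + 0.0784 + 0.0169 = 0.2338
B_cyan = 1 / 0.2338 = 4.2772
Σp_megaᵢ² = 0.26² + 0.18² + 0.35² + 0.19² + 0.02² = 0.0676 + 0.0324 + 0.1225 + 0.0361 + 0.0004 = 0.2590
B_mega = 1 / 0.2590 = 3.8610
Highest B → broadest niche (most generalist): Lepomis macrochirus (B = 4.81).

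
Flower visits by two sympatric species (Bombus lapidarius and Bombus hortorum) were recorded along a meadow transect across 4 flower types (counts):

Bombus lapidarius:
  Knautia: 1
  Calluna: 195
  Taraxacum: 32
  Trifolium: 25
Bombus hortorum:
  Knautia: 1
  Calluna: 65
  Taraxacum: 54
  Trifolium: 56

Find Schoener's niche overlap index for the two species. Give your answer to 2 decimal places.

0.60

Proportions for Bombus lapidarius (n=253): 1/253=0.0040, 195/253=0.7708, 32/253=0.1265, 25/253=0.0988
Proportions for Bombus hortorum (n=176): 1/176=0.0057, 65/176=0.3693, 54/176=0.3068, 56/176=0.3182
Σ|p₁ᵢ − p₂ᵢ| = 0.0017 + 0.4015 + 0.1803 + 0.2194 = 0.8029
D = 1 − ½ × 0.8029 = 1 − 0.40145 = 0.59855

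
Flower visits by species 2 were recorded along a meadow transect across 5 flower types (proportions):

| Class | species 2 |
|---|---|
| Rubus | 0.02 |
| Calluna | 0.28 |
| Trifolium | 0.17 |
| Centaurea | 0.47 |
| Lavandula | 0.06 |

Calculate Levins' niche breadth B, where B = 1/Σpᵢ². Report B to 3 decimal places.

Σpᵢ² = 0.02² + 0.28² + 0.17² + 0.47² + 0.06² = 0.0004 + 0.0784 + 0.0289 + 0.2209 + 0.0036 = 0.3322
B = 1 / 0.3322 = 3.01023

3.010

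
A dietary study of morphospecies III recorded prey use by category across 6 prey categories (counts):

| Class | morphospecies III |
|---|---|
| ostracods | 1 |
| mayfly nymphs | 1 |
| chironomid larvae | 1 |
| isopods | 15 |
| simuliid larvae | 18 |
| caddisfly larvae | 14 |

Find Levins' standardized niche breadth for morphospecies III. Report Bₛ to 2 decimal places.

0.47

Proportions for morphospecies III (n=50): 1/50=0.0200, 1/50=0.0200, 1/50=0.0200, 15/50=0.3000, 18/50=0.3600, 14/50=0.2800
Σpᵢ² = 0.0200² + 0.0200² + 0.0200² + 0.3000² + 0.3600² + 0.2800² = 0.000400 + 0.000400 + 0.000400 + 0.090000 + 0.129600 + 0.078400 = 0.299200
B = 1 / 0.299200 = 3.3422
Bₛ = (B − 1)/(n − 1) = (3.3422 − 1)/(6 − 1) = 2.3422/5 = 0.4684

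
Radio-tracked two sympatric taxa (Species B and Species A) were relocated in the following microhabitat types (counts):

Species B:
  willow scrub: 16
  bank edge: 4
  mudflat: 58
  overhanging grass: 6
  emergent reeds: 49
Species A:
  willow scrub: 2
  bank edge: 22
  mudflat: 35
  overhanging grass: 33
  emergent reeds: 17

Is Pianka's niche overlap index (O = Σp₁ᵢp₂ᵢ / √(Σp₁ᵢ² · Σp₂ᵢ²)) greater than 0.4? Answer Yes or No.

Proportions for Species B (n=133): 16/133=0.1203, 4/133=0.0301, 58/133=0.4361, 6/133=0.0451, 49/133=0.3684
Proportions for Species A (n=109): 2/109=0.0183, 22/109=0.2018, 35/109=0.3211, 33/109=0.3028, 17/109=0.1560
Σ p₁ᵢp₂ᵢ = 0.002201 + 0.006074 + 0.140032 + 0.013656 + 0.057470 = 0.219433
Σp_1ᵢ² = 0.1203² + 0.0301² + 0.4361² + 0.0451² + 0.3684² = 0.014472 + 0.000906 + 0.190183 + 0.002034 + 0.135719 = 0.343314
Σp_2ᵢ² = 0.0183² + 0.2018² + 0.3211² + 0.3028² + 0.1560² = 0.000335 + 0.040723 + 0.103105 + 0.091688 + 0.024336 = 0.260187
O = 0.219433 / √(0.343314 × 0.260187) = 0.219433 / 0.2988743 = 0.7342
O = 0.7342 > 0.4 → Yes.

Yes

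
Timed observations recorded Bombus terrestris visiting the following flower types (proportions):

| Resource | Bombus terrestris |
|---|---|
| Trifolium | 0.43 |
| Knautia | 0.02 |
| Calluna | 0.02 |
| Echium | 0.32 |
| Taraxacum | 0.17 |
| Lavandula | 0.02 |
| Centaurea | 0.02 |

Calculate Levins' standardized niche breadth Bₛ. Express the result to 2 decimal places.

Σpᵢ² = 0.43² + 0.02² + 0.02² + 0.32² + 0.17² + 0.02² + 0.02² = 0.1849 + 0.0004 + 0.0004 + 0.1024 + 0.0289 + 0.0004 + 0.0004 = 0.3178
B = 1 / 0.3178 = 3.1466
Bₛ = (B − 1)/(n − 1) = (3.1466 − 1)/(7 − 1) = 2.1466/6 = 0.3578

0.36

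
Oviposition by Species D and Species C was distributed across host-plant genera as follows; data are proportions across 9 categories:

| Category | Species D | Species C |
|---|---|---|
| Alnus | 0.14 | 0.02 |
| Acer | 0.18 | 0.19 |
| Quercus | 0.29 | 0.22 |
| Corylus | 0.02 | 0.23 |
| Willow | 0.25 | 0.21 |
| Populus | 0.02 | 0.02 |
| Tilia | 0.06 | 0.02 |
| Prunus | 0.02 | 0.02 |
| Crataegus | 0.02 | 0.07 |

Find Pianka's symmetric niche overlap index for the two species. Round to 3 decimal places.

0.824

Σ p₁ᵢp₂ᵢ = 0.0028 + 0.0342 + 0.0638 + 0.0046 + 0.0525 + 0.0004 + 0.0012 + 0.0004 + 0.0014 = 0.1613
Σp_1ᵢ² = 0.14² + 0.18² + 0.29² + 0.02² + 0.25² + 0.02² + 0.06² + 0.02² + 0.02² = 0.0196 + 0.0324 + 0.0841 + 0.0004 + 0.0625 + 0.0004 + 0.0036 + 0.0004 + 0.0004 = 0.2038
Σp_2ᵢ² = 0.02² + 0.19² + 0.22² + 0.23² + 0.21² + 0.02² + 0.02² + 0.02² + 0.07² = 0.0004 + 0.0361 + 0.0484 + 0.0529 + 0.0441 + 0.0004 + 0.0004 + 0.0004 + 0.0049 = 0.1880
O = 0.1613 / √(0.2038 × 0.1880) = 0.1613 / 0.195741 = 0.82405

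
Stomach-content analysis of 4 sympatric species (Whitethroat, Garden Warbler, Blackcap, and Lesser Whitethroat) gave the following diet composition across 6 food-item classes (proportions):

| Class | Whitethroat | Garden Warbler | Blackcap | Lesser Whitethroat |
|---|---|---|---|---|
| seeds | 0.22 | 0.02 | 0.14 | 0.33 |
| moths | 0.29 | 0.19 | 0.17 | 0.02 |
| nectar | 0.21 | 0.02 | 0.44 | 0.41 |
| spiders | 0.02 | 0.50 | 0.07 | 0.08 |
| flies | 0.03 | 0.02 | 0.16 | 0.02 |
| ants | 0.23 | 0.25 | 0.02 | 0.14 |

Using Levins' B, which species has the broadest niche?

Σp_Whitᵢ² = 0.22² + 0.29² + 0.21² + 0.02² + 0.03² + 0.23² = 0.0484 + 0.0841 + 0.0441 + 0.0004 + 0.0009 + 0.0529 = 0.2308
B_Whit = 1 / 0.2308 = 4.3328
Σp_Gardᵢ² = 0.02² + 0.19² + 0.02² + 0.50² + 0.02² + 0.25² = 0.0004 + 0.0361 + 0.0004 + 0.2500 + 0.0004 + 0.0625 = 0.3498
B_Gard = 1 / 0.3498 = 2.8588
Σp_Blacᵢ² = 0.14² + 0.17² + 0.44² + 0.07² + 0.16² + 0.02² = 0.0196 + 0.0289 + 0.1936 + 0.0049 + 0.0256 + 0.0004 = 0.2730
B_Blac = 1 / 0.2730 = 3.6630
Σp_Lessᵢ² = 0.33² + 0.02² + 0.41² + 0.08² + 0.02² + 0.14² = 0.1089 + 0.0004 + 0.1681 + 0.0064 + 0.0004 + 0.0196 = 0.3038
B_Less = 1 / 0.3038 = 3.2916
Highest B → broadest niche (most generalist): Whitethroat (B = 4.33).

Whitethroat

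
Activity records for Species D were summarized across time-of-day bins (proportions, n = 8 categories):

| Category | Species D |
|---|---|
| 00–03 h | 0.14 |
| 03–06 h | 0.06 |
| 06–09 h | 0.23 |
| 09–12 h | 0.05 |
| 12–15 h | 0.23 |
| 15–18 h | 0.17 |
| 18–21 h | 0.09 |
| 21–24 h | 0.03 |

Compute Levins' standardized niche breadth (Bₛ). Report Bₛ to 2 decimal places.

Σpᵢ² = 0.14² + 0.06² + 0.23² + 0.05² + 0.23² + 0.17² + 0.09² + 0.03² = 0.0196 + 0.0036 + 0.0529 + 0.0025 + 0.0529 + 0.0289 + 0.0081 + 0.0009 = 0.1694
B = 1 / 0.1694 = 5.9032
Bₛ = (B − 1)/(n − 1) = (5.9032 − 1)/(8 − 1) = 4.9032/7 = 0.7005

0.70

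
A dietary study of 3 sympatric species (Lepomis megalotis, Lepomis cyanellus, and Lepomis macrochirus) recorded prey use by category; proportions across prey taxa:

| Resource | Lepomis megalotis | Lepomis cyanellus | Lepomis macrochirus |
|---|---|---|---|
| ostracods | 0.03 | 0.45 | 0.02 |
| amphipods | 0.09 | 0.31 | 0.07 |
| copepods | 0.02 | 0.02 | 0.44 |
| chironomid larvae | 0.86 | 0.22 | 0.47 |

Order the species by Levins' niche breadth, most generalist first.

Σp_megaᵢ² = 0.03² + 0.09² + 0.02² + 0.86² = 0.0009 + 0.0081 + 0.0004 + 0.7396 = 0.7490
B_mega = 1 / 0.7490 = 1.3351
Σp_cyanᵢ² = 0.45² + 0.31² + 0.02² + 0.22² = 0.2025 + 0.0961 + 0.0004 + 0.0484 = 0.3474
B_cyan = 1 / 0.3474 = 2.8785
Σp_macrᵢ² = 0.02² + 0.07² + 0.44² + 0.47² = 0.0004 + 0.0049 + 0.1936 + 0.2209 = 0.4198
B_macr = 1 / 0.4198 = 2.3821
Ranking by B (broadest → narrowest): Lepomis cyanellus (2.88) > Lepomis macrochirus (2.38) > Lepomis megalotis (1.34)

Lepomis cyanellus > Lepomis macrochirus > Lepomis megalotis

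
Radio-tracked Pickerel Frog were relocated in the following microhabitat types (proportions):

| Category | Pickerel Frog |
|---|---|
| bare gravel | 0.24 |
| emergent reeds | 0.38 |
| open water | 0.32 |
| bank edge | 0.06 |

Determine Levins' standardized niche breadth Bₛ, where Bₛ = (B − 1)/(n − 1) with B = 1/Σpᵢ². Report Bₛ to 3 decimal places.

0.749

Σpᵢ² = 0.24² + 0.38² + 0.32² + 0.06² = 0.0576 + 0.1444 + 0.1024 + 0.0036 = 0.3080
B = 1 / 0.3080 = 3.24675
Bₛ = (B − 1)/(n − 1) = (3.24675 − 1)/(4 − 1) = 2.24675/3 = 0.74892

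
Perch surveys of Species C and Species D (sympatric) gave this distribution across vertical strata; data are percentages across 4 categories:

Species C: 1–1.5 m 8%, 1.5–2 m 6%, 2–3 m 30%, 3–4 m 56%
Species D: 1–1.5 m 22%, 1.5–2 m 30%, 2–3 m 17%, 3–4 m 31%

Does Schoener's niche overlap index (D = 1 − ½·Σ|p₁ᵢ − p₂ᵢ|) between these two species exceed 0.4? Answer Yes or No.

Convert percentages to proportions (divide by 100).
Σ|p₁ᵢ − p₂ᵢ| = 0.14 + 0.24 + 0.13 + 0.25 = 0.76
D = 1 − ½ × 0.76 = 1 − 0.380 = 0.6200
D = 0.6200 > 0.4 → Yes.

Yes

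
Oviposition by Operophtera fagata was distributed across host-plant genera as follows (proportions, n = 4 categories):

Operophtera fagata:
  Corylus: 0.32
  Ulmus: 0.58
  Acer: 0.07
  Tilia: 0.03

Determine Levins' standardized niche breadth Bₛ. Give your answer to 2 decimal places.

Σpᵢ² = 0.32² + 0.58² + 0.07² + 0.03² = 0.1024 + 0.3364 + 0.0049 + 0.0009 = 0.4446
B = 1 / 0.4446 = 2.2492
Bₛ = (B − 1)/(n − 1) = (2.2492 − 1)/(4 − 1) = 1.2492/3 = 0.4164

0.42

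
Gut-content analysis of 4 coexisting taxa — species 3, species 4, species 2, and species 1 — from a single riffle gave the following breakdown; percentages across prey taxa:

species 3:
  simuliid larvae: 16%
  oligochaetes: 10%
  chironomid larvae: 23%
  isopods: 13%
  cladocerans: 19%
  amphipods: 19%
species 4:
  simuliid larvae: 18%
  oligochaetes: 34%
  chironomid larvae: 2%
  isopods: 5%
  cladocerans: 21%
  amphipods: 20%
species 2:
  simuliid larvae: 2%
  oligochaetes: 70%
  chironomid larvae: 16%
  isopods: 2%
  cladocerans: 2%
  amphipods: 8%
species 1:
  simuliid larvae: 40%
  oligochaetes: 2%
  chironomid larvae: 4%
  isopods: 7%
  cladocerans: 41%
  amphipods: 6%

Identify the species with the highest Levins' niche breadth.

species 3

Convert percentages to proportions (divide by 100).
Σp_3ᵢ² = 0.16² + 0.10² + 0.23² + 0.13² + 0.19² + 0.19² = 0.0256 + 0.0100 + 0.0529 + 0.0169 + 0.0361 + 0.0361 = 0.1776
B_3 = 1 / 0.1776 = 5.6306
Σp_4ᵢ² = 0.18² + 0.34² + 0.02² + 0.05² + 0.21² + 0.20² = 0.0324 + 0.1156 + 0.0004 + 0.0025 + 0.0441 + 0.0400 = 0.2350
B_4 = 1 / 0.2350 = 4.2553
Σp_2ᵢ² = 0.02² + 0.70² + 0.16² + 0.02² + 0.02² + 0.08² = 0.0004 + 0.4900 + 0.0256 + 0.0004 + 0.0004 + 0.0064 = 0.5232
B_2 = 1 / 0.5232 = 1.9113
Σp_1ᵢ² = 0.40² + 0.02² + 0.04² + 0.07² + 0.41² + 0.06² = 0.1600 + 0.0004 + 0.0016 + 0.0049 + 0.1681 + 0.0036 = 0.3386
B_1 = 1 / 0.3386 = 2.9533
Highest B → broadest niche (most generalist): species 3 (B = 5.63).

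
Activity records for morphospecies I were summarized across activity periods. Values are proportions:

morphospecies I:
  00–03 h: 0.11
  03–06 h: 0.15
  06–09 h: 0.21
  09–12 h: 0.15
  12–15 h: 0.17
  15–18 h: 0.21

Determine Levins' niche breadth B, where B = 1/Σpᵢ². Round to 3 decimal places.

5.741

Σpᵢ² = 0.11² + 0.15² + 0.21² + 0.15² + 0.17² + 0.21² = 0.0121 + 0.0225 + 0.0441 + 0.0225 + 0.0289 + 0.0441 = 0.1742
B = 1 / 0.1742 = 5.74053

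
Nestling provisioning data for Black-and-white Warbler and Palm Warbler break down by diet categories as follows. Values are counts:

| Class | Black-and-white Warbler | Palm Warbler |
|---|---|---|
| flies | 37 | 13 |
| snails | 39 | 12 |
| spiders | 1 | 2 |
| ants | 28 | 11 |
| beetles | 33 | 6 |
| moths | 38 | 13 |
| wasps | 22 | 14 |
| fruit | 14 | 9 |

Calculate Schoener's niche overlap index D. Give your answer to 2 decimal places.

Proportions for Black-and-white Warbler (n=212): 37/212=0.1745, 39/212=0.1840, 1/212=0.0047, 28/212=0.1321, 33/212=0.1557, 38/212=0.1792, 22/212=0.1038, 14/212=0.0660
Proportions for Palm Warbler (n=80): 13/80=0.1625, 12/80=0.1500, 2/80=0.0250, 11/80=0.1375, 6/80=0.0750, 13/80=0.1625, 14/80=0.1750, 9/80=0.1125
Σ|p₁ᵢ − p₂ᵢ| = 0.0120 + 0.0340 + 0.0203 + 0.0054 + 0.0807 + 0.0167 + 0.0712 + 0.0465 = 0.2868
D = 1 − ½ × 0.2868 = 1 − 0.14340 = 0.85660

0.86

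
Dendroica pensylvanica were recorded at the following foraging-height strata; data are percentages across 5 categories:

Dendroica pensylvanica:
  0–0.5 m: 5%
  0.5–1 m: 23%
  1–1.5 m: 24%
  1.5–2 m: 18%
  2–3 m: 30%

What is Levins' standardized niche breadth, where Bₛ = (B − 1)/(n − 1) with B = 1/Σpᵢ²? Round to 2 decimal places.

Convert percentages to proportions (divide by 100).
Σpᵢ² = 0.05² + 0.23² + 0.24² + 0.18² + 0.30² = 0.0025 + 0.0529 + 0.0576 + 0.0324 + 0.0900 = 0.2354
B = 1 / 0.2354 = 4.2481
Bₛ = (B − 1)/(n − 1) = (4.2481 − 1)/(5 − 1) = 3.2481/4 = 0.8120

0.81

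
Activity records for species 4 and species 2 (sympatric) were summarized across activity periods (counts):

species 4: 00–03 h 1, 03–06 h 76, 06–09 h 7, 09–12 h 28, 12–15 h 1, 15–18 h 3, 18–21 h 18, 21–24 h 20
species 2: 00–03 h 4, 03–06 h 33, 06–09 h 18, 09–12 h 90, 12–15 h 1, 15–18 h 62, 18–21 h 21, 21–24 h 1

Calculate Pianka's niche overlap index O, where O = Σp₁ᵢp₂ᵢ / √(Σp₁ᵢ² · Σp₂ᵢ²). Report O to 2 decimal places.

0.57

Proportions for species 4 (n=154): 1/154=0.0065, 76/154=0.4935, 7/154=0.0455, 28/154=0.1818, 1/154=0.0065, 3/154=0.0195, 18/154=0.1169, 20/154=0.1299
Proportions for species 2 (n=230): 4/230=0.0174, 33/230=0.1435, 18/230=0.0783, 90/230=0.3913, 1/230=0.0043, 62/230=0.2696, 21/230=0.0913, 1/230=0.0043
Σ p₁ᵢp₂ᵢ = 0.000113 + 0.070817 + 0.003563 + 0.071138 + 0.000028 + 0.005257 + 0.010673 + 0.000559 = 0.162148
Σp_1ᵢ² = 0.0065² + 0.4935² + 0.0455² + 0.1818² + 0.0065² + 0.0195² + 0.1169² + 0.1299² = 0.000042 + 0.243542 + 0.002070 + 0.033051 + 0.000042 + 0.000380 + 0.013666 + 0.016874 = 0.309667
Σp_2ᵢ² = 0.0174² + 0.1435² + 0.0783² + 0.3913² + 0.0043² + 0.2696² + 0.0913² + 0.0043² = 0.000303 + 0.020592 + 0.006131 + 0.153116 + 0.000018 + 0.072684 + 0.008336 + 0.000018 = 0.261198
O = 0.162148 / √(0.309667 × 0.261198) = 0.162148 / 0.2844018 = 0.5701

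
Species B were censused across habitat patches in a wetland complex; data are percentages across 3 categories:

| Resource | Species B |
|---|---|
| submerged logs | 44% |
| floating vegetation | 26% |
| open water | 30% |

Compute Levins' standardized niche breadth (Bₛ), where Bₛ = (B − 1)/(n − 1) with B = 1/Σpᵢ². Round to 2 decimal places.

0.92

Convert percentages to proportions (divide by 100).
Σpᵢ² = 0.44² + 0.26² + 0.30² = 0.1936 + 0.0676 + 0.0900 = 0.3512
B = 1 / 0.3512 = 2.8474
Bₛ = (B − 1)/(n − 1) = (2.8474 − 1)/(3 − 1) = 1.8474/2 = 0.9237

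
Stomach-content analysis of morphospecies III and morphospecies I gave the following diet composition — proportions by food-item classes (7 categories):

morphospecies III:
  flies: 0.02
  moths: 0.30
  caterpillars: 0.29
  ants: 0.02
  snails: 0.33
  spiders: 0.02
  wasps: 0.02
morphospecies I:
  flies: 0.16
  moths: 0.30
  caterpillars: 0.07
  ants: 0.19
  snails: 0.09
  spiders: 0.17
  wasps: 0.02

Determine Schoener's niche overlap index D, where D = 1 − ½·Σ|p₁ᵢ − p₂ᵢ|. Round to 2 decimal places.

Σ|p₁ᵢ − p₂ᵢ| = 0.14 + 0.00 + 0.22 + 0.17 + 0.24 + 0.15 + 0.00 = 0.92
D = 1 − ½ × 0.92 = 1 − 0.460 = 0.5400

0.54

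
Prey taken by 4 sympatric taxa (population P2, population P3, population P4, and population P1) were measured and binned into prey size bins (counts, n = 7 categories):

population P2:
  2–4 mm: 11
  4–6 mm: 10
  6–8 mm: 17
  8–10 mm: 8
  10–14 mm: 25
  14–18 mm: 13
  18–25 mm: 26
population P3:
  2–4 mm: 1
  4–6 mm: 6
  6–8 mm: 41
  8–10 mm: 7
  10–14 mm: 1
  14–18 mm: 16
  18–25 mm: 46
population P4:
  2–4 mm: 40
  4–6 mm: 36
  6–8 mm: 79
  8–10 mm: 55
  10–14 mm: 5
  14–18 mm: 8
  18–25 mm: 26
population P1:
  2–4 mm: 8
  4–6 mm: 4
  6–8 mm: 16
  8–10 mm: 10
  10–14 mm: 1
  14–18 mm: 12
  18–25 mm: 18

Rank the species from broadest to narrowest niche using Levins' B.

Proportions for population P2 (n=110): 11/110=0.1000, 10/110=0.0909, 17/110=0.1545, 8/110=0.0727, 25/110=0.2273, 13/110=0.1182, 26/110=0.2364
Proportions for population P3 (n=118): 1/118=0.0085, 6/118=0.0508, 41/118=0.3475, 7/118=0.0593, 1/118=0.0085, 16/118=0.1356, 46/118=0.3898
Proportions for population P4 (n=249): 40/249=0.1606, 36/249=0.1446, 79/249=0.3173, 55/249=0.2209, 5/249=0.0201, 8/249=0.0321, 26/249=0.1044
Proportions for population P1 (n=69): 8/69=0.1159, 4/69=0.0580, 16/69=0.2319, 10/69=0.1449, 1/69=0.0145, 12/69=0.1739, 18/69=0.2609
Σp_P2ᵢ² = 0.1000² + 0.0909² + 0.1545² + 0.0727² + 0.2273² + 0.1182² + 0.2364² = 0.010000 + 0.008263 + 0.023870 + 0.005285 + 0.051665 + 0.013971 + 0.055885 = 0.168939
B_P2 = 1 / 0.168939 = 5.9193
Σp_P3ᵢ² = 0.0085² + 0.0508² + 0.3475² + 0.0593² + 0.0085² + 0.1356² + 0.3898² = 0.000072 + 0.002581 + 0.120756 + 0.003516 + 0.000072 + 0.018387 + 0.151944 = 0.297328
B_P3 = 1 / 0.297328 = 3.3633
Σp_P4ᵢ² = 0.1606² + 0.1446² + 0.3173² + 0.2209² + 0.0201² + 0.0321² + 0.1044² = 0.025792 + 0.020909 + 0.100679 + 0.048797 + 0.000404 + 0.001030 + 0.010899 = 0.208510
B_P4 = 1 / 0.208510 = 4.7959
Σp_P1ᵢ² = 0.1159² + 0.0580² + 0.2319² + 0.1449² + 0.0145² + 0.1739² + 0.2609² = 0.013433 + 0.003364 + 0.053778 + 0.020996 + 0.000210 + 0.030241 + 0.068069 = 0.190091
B_P1 = 1 / 0.190091 = 5.2606
Ranking by B (broadest → narrowest): population P2 (5.92) > population P1 (5.26) > population P4 (4.80) > population P3 (3.36)

population P2 > population P1 > population P4 > population P3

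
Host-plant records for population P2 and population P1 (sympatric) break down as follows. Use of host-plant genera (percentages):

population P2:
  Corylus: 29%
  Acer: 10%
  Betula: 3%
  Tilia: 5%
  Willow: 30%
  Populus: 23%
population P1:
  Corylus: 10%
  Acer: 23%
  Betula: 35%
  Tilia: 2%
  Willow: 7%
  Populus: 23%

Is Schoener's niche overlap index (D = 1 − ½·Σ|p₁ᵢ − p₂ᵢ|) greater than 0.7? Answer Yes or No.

Convert percentages to proportions (divide by 100).
Σ|p₁ᵢ − p₂ᵢ| = 0.19 + 0.13 + 0.32 + 0.03 + 0.23 + 0.00 = 0.90
D = 1 − ½ × 0.90 = 1 − 0.450 = 0.5500
D = 0.5500 < 0.7 → No.

No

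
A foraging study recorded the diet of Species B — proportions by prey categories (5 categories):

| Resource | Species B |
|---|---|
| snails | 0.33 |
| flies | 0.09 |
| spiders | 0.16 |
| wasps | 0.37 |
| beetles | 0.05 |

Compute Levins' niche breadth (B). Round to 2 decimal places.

Σpᵢ² = 0.33² + 0.09² + 0.16² + 0.37² + 0.05² = 0.1089 + 0.0081 + 0.0256 + 0.1369 + 0.0025 = 0.2820
B = 1 / 0.2820 = 3.5461

3.55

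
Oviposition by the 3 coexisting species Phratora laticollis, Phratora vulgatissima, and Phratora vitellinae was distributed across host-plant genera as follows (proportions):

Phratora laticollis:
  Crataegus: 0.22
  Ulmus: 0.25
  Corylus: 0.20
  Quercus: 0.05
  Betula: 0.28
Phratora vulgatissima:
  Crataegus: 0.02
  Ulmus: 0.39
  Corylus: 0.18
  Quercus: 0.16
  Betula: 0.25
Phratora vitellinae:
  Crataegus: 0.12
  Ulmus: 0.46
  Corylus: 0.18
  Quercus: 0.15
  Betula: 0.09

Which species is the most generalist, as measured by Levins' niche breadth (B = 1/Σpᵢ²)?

Σp_latiᵢ² = 0.22² + 0.25² + 0.20² + 0.05² + 0.28² = 0.0484 + 0.0625 + 0.0400 + 0.0025 + 0.0784 = 0.2318
B_lati = 1 / 0.2318 = 4.3141
Σp_vulgᵢ² = 0.02² + 0.39² + 0.18² + 0.16² + 0.25² = 0.0004 + 0.1521 + 0.0324 + 0.0256 + 0.0625 = 0.2730
B_vulg = 1 / 0.2730 = 3.6630
Σp_viteᵢ² = 0.12² + 0.46² + 0.18² + 0.15² + 0.09² = 0.0144 + 0.2116 + 0.0324 + 0.0225 + 0.0081 = 0.2890
B_vite = 1 / 0.2890 = 3.4602
Highest B → broadest niche (most generalist): Phratora laticollis (B = 4.31).

Phratora laticollis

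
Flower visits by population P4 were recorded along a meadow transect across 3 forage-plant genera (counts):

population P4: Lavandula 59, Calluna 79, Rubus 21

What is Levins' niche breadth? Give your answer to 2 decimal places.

Proportions for population P4 (n=159): 59/159=0.3711, 79/159=0.4969, 21/159=0.1321
Σpᵢ² = 0.3711² + 0.4969² + 0.1321² = 0.137715 + 0.246910 + 0.017450 = 0.402075
B = 1 / 0.402075 = 2.4871

2.49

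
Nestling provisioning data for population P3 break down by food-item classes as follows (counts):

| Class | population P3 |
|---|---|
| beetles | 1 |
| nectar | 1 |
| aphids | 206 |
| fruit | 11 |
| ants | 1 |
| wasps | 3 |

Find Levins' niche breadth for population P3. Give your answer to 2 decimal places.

Proportions for population P3 (n=223): 1/223=0.0045, 1/223=0.0045, 206/223=0.9238, 11/223=0.0493, 1/223=0.0045, 3/223=0.0135
Σpᵢ² = 0.0045² + 0.0045² + 0.9238² + 0.0493² + 0.0045² + 0.0135² = 0.000020 + 0.000020 + 0.853406 + 0.002430 + 0.000020 + 0.000182 = 0.856078
B = 1 / 0.856078 = 1.1681

1.17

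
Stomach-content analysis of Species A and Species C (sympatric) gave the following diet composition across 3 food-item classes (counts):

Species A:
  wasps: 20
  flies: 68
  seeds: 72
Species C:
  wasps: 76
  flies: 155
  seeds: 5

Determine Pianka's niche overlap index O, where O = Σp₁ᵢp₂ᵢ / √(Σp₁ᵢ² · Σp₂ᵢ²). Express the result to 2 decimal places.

Proportions for Species A (n=160): 20/160=0.1250, 68/160=0.4250, 72/160=0.4500
Proportions for Species C (n=236): 76/236=0.3220, 155/236=0.6568, 5/236=0.0212
Σ p₁ᵢp₂ᵢ = 0.040250 + 0.279140 + 0.009540 = 0.328930
Σp_1ᵢ² = 0.1250² + 0.4250² + 0.4500² = 0.015625 + 0.180625 + 0.202500 = 0.398750
Σp_2ᵢ² = 0.3220² + 0.6568² + 0.0212² = 0.103684 + 0.431386 + 0.000449 = 0.535519
O = 0.328930 / √(0.398750 × 0.535519) = 0.328930 / 0.4621019 = 0.7118

0.71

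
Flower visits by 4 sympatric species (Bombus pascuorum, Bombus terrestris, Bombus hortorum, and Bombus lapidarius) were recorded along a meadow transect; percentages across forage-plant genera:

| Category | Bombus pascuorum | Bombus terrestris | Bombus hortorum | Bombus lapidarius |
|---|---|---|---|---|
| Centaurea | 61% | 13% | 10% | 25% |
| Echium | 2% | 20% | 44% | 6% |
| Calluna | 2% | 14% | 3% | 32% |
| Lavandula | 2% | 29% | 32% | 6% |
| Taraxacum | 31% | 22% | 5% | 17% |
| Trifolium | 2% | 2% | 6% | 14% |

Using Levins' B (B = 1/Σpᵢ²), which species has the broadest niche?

Bombus terrestris

Convert percentages to proportions (divide by 100).
Σp_pascᵢ² = 0.61² + 0.02² + 0.02² + 0.02² + 0.31² + 0.02² = 0.3721 + 0.0004 + 0.0004 + 0.0004 + 0.0961 + 0.0004 = 0.4698
B_pasc = 1 / 0.4698 = 2.1286
Σp_terrᵢ² = 0.13² + 0.20² + 0.14² + 0.29² + 0.22² + 0.02² = 0.0169 + 0.0400 + 0.0196 + 0.0841 + 0.0484 + 0.0004 = 0.2094
B_terr = 1 / 0.2094 = 4.7755
Σp_hortᵢ² = 0.10² + 0.44² + 0.03² + 0.32² + 0.05² + 0.06² = 0.0100 + 0.1936 + 0.0009 + 0.1024 + 0.0025 + 0.0036 = 0.3130
B_hort = 1 / 0.3130 = 3.1949
Σp_lapiᵢ² = 0.25² + 0.06² + 0.32² + 0.06² + 0.17² + 0.14² = 0.0625 + 0.0036 + 0.1024 + 0.0036 + 0.0289 + 0.0196 = 0.2206
B_lapi = 1 / 0.2206 = 4.5331
Highest B → broadest niche (most generalist): Bombus terrestris (B = 4.78).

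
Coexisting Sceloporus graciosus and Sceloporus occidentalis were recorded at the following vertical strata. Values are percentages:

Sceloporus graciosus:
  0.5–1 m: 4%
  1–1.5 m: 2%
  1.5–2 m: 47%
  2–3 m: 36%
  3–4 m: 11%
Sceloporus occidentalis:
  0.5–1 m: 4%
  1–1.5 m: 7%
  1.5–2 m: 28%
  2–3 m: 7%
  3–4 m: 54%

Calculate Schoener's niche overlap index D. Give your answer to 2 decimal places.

Convert percentages to proportions (divide by 100).
Σ|p₁ᵢ − p₂ᵢ| = 0.00 + 0.05 + 0.19 + 0.29 + 0.43 = 0.96
D = 1 − ½ × 0.96 = 1 − 0.480 = 0.5200

0.52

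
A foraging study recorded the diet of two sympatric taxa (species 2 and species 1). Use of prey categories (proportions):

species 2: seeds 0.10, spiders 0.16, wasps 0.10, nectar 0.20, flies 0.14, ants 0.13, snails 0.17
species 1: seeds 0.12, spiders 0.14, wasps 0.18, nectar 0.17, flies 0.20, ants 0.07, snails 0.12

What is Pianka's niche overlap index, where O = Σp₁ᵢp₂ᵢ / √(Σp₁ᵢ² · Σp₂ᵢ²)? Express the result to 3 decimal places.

Σ p₁ᵢp₂ᵢ = 0.0120 + 0.0224 + 0.0180 + 0.0340 + 0.0280 + 0.0091 + 0.0204 = 0.1439
Σp_1ᵢ² = 0.10² + 0.16² + 0.10² + 0.20² + 0.14² + 0.13² + 0.17² = 0.0100 + 0.0256 + 0.0100 + 0.0400 + 0.0196 + 0.0169 + 0.0289 = 0.1510
Σp_2ᵢ² = 0.12² + 0.14² + 0.18² + 0.17² + 0.20² + 0.07² + 0.12² = 0.0144 + 0.0196 + 0.0324 + 0.0289 + 0.0400 + 0.0049 + 0.0144 = 0.1546
O = 0.1439 / √(0.1510 × 0.1546) = 0.1439 / 0.152789 = 0.94182

0.942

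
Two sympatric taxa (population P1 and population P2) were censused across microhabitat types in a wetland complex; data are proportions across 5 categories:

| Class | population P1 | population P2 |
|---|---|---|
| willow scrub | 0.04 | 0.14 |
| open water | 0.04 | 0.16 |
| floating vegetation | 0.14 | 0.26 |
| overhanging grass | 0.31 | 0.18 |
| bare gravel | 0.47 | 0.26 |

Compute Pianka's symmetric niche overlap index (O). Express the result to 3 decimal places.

Σ p₁ᵢp₂ᵢ = 0.0056 + 0.0064 + 0.0364 + 0.0558 + 0.1222 = 0.2264
Σp_1ᵢ² = 0.04² + 0.04² + 0.14² + 0.31² + 0.47² = 0.0016 + 0.0016 + 0.0196 + 0.0961 + 0.2209 = 0.3398
Σp_2ᵢ² = 0.14² + 0.16² + 0.26² + 0.18² + 0.26² = 0.0196 + 0.0256 + 0.0676 + 0.0324 + 0.0676 = 0.2128
O = 0.2264 / √(0.3398 × 0.2128) = 0.2264 / 0.268904 = 0.84194

0.842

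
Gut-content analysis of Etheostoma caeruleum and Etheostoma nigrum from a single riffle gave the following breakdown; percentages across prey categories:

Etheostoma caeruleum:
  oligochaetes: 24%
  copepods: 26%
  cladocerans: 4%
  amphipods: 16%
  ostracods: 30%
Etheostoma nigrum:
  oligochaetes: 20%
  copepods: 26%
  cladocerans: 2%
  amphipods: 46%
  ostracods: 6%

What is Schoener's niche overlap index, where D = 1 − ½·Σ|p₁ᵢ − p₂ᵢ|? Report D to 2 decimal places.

0.70

Convert percentages to proportions (divide by 100).
Σ|p₁ᵢ − p₂ᵢ| = 0.04 + 0.00 + 0.02 + 0.30 + 0.24 = 0.60
D = 1 − ½ × 0.60 = 1 − 0.300 = 0.7000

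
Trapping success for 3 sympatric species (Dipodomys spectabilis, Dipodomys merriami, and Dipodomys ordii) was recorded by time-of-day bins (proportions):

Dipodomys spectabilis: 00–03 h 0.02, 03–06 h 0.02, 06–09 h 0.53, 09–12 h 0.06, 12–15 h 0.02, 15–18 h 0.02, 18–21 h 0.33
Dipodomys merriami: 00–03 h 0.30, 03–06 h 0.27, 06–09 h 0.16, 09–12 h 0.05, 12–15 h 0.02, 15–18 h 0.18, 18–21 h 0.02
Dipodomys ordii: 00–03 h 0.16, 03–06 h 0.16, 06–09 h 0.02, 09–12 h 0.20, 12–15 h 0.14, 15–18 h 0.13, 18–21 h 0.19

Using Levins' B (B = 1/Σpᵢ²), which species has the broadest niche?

Σp_specᵢ² = 0.02² + 0.02² + 0.53² + 0.06² + 0.02² + 0.02² + 0.33² = 0.0004 + 0.0004 + 0.2809 + 0.0036 + 0.0004 + 0.0004 + 0.1089 = 0.3950
B_spec = 1 / 0.3950 = 2.5316
Σp_merrᵢ² = 0.30² + 0.27² + 0.16² + 0.05² + 0.02² + 0.18² + 0.02² = 0.0900 + 0.0729 + 0.0256 + 0.0025 + 0.0004 + 0.0324 + 0.0004 = 0.2242
B_merr = 1 / 0.2242 = 4.4603
Σp_ordiᵢ² = 0.16² + 0.16² + 0.02² + 0.20² + 0.14² + 0.13² + 0.19² = 0.0256 + 0.0256 + 0.0004 + 0.0400 + 0.0196 + 0.0169 + 0.0361 = 0.1642
B_ordi = 1 / 0.1642 = 6.0901
Highest B → broadest niche (most generalist): Dipodomys ordii (B = 6.09).

Dipodomys ordii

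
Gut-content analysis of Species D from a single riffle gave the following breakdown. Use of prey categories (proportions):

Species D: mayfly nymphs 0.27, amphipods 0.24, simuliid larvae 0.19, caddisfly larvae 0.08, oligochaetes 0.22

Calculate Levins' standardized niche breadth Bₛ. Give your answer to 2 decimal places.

0.88

Σpᵢ² = 0.27² + 0.24² + 0.19² + 0.08² + 0.22² = 0.0729 + 0.0576 + 0.0361 + 0.0064 + 0.0484 = 0.2214
B = 1 / 0.2214 = 4.5167
Bₛ = (B − 1)/(n − 1) = (4.5167 − 1)/(5 − 1) = 3.5167/4 = 0.8792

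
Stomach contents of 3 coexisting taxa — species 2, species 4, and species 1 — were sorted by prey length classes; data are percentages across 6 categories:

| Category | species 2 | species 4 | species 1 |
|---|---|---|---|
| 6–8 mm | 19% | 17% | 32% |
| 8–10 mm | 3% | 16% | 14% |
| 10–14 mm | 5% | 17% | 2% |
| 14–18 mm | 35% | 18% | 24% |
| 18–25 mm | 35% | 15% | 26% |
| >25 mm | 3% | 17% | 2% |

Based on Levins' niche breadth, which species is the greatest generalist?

Convert percentages to proportions (divide by 100).
Σp_2ᵢ² = 0.19² + 0.03² + 0.05² + 0.35² + 0.35² + 0.03² = 0.0361 + 0.0009 + 0.0025 + 0.1225 + 0.1225 + 0.0009 = 0.2854
B_2 = 1 / 0.2854 = 3.5039
Σp_4ᵢ² = 0.17² + 0.16² + 0.17² + 0.18² + 0.15² + 0.17² = 0.0289 + 0.0256 + 0.0289 + 0.0324 + 0.0225 + 0.0289 = 0.1672
B_4 = 1 / 0.1672 = 5.9809
Σp_1ᵢ² = 0.32² + 0.14² + 0.02² + 0.24² + 0.26² + 0.02² = 0.1024 + 0.0196 + 0.0004 + 0.0576 + 0.0676 + 0.0004 = 0.2480
B_1 = 1 / 0.2480 = 4.0323
Highest B → broadest niche (most generalist): species 4 (B = 5.98).

species 4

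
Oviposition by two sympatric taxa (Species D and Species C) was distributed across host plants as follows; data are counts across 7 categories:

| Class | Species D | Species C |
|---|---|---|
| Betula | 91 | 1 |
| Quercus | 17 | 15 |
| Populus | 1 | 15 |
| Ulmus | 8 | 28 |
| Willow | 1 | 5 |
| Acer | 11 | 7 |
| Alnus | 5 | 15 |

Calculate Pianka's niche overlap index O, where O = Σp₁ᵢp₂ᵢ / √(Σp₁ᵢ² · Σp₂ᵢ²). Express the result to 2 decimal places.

Proportions for Species D (n=134): 91/134=0.6791, 17/134=0.1269, 1/134=0.0075, 8/134=0.0597, 1/134=0.0075, 11/134=0.0821, 5/134=0.0373
Proportions for Species C (n=86): 1/86=0.0116, 15/86=0.1744, 15/86=0.1744, 28/86=0.3256, 5/86=0.0581, 7/86=0.0814, 15/86=0.1744
Σ p₁ᵢp₂ᵢ = 0.007878 + 0.022131 + 0.001308 + 0.019438 + 0.000436 + 0.006683 + 0.006505 = 0.064379
Σp_1ᵢ² = 0.6791² + 0.1269² + 0.0075² + 0.0597² + 0.0075² + 0.0821² + 0.0373² = 0.461177 + 0.016104 + 0.000056 + 0.003564 + 0.000056 + 0.006740 + 0.001391 = 0.489088
Σp_2ᵢ² = 0.0116² + 0.1744² + 0.1744² + 0.3256² + 0.0581² + 0.0814² + 0.1744² = 0.000135 + 0.030415 + 0.030415 + 0.106015 + 0.003376 + 0.006626 + 0.030415 = 0.207397
O = 0.064379 / √(0.489088 × 0.207397) = 0.064379 / 0.3184892 = 0.2021

0.20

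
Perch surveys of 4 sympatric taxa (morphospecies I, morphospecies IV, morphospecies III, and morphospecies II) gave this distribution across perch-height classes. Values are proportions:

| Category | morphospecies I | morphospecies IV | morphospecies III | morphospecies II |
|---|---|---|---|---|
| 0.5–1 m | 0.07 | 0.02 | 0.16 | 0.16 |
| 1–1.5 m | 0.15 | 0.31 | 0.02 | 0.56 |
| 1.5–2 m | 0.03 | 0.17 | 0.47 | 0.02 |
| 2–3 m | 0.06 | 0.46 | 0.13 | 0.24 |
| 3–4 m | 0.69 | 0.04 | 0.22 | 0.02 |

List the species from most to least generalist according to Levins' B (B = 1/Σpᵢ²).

morphospecies III > morphospecies IV > morphospecies II > morphospecies I

Σp_Iᵢ² = 0.07² + 0.15² + 0.03² + 0.06² + 0.69² = 0.0049 + 0.0225 + 0.0009 + 0.0036 + 0.4761 = 0.5080
B_I = 1 / 0.5080 = 1.9685
Σp_IVᵢ² = 0.02² + 0.31² + 0.17² + 0.46² + 0.04² = 0.0004 + 0.0961 + 0.0289 + 0.2116 + 0.0016 = 0.3386
B_IV = 1 / 0.3386 = 2.9533
Σp_IIIᵢ² = 0.16² + 0.02² + 0.47² + 0.13² + 0.22² = 0.0256 + 0.0004 + 0.2209 + 0.0169 + 0.0484 = 0.3122
B_III = 1 / 0.3122 = 3.2031
Σp_IIᵢ² = 0.16² + 0.56² + 0.02² + 0.24² + 0.02² = 0.0256 + 0.3136 + 0.0004 + 0.0576 + 0.0004 = 0.3976
B_II = 1 / 0.3976 = 2.5151
Ranking by B (broadest → narrowest): morphospecies III (3.20) > morphospecies IV (2.95) > morphospecies II (2.52) > morphospecies I (1.97)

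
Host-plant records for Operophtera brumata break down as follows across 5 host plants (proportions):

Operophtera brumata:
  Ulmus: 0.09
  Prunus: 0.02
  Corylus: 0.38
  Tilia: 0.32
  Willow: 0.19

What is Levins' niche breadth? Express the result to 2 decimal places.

Σpᵢ² = 0.09² + 0.02² + 0.38² + 0.32² + 0.19² = 0.0081 + 0.0004 + 0.1444 + 0.1024 + 0.0361 = 0.2914
B = 1 / 0.2914 = 3.4317

3.43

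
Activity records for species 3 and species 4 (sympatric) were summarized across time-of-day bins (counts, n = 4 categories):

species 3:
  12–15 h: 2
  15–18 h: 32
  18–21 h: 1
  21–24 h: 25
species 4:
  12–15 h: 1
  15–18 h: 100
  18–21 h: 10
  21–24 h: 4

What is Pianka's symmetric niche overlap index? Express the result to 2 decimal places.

Proportions for species 3 (n=60): 2/60=0.0333, 32/60=0.5333, 1/60=0.0167, 25/60=0.4167
Proportions for species 4 (n=115): 1/115=0.0087, 100/115=0.8696, 10/115=0.0870, 4/115=0.0348
Σ p₁ᵢp₂ᵢ = 0.000290 + 0.463758 + 0.001453 + 0.014501 = 0.480002
Σp_1ᵢ² = 0.0333² + 0.5333² + 0.0167² + 0.4167² = 0.001109 + 0.284409 + 0.000279 + 0.173639 = 0.459436
Σp_2ᵢ² = 0.0087² + 0.8696² + 0.0870² + 0.0348² = 0.000076 + 0.756204 + 0.007569 + 0.001211 = 0.765060
O = 0.480002 / √(0.459436 × 0.765060) = 0.480002 / 0.5928711 = 0.8096

0.81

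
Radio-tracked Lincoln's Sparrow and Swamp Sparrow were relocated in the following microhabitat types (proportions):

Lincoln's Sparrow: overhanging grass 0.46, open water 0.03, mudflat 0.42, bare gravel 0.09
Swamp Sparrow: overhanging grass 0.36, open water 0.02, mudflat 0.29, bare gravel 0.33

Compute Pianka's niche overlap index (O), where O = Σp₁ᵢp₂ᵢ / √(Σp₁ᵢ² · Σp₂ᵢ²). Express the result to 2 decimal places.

0.89

Σ p₁ᵢp₂ᵢ = 0.1656 + 0.0006 + 0.1218 + 0.0297 = 0.3177
Σp_1ᵢ² = 0.46² + 0.03² + 0.42² + 0.09² = 0.2116 + 0.0009 + 0.1764 + 0.0081 = 0.3970
Σp_2ᵢ² = 0.36² + 0.02² + 0.29² + 0.33² = 0.1296 + 0.0004 + 0.0841 + 0.1089 = 0.3230
O = 0.3177 / √(0.3970 × 0.3230) = 0.3177 / 0.35809 = 0.8872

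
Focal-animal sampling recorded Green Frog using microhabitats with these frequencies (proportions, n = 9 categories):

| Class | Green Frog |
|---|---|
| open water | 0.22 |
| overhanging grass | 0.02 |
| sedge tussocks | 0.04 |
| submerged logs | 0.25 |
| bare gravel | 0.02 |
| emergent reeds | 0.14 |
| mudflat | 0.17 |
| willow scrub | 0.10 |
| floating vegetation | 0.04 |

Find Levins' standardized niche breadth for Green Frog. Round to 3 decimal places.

Σpᵢ² = 0.22² + 0.02² + 0.04² + 0.25² + 0.02² + 0.14² + 0.17² + 0.10² + 0.04² = 0.0484 + 0.0004 + 0.0016 + 0.0625 + 0.0004 + 0.0196 + 0.0289 + 0.0100 + 0.0016 = 0.1734
B = 1 / 0.1734 = 5.76701
Bₛ = (B − 1)/(n − 1) = (5.76701 − 1)/(9 − 1) = 4.76701/8 = 0.59588

0.596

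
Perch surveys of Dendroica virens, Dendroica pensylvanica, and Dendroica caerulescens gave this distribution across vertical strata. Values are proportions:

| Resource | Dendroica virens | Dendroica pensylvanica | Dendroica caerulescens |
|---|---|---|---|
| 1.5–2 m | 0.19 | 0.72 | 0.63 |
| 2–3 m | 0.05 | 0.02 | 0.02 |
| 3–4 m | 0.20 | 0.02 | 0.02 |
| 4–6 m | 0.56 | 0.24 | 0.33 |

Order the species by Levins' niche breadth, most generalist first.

Σp_vireᵢ² = 0.19² + 0.05² + 0.20² + 0.56² = 0.0361 + 0.0025 + 0.0400 + 0.3136 = 0.3922
B_vire = 1 / 0.3922 = 2.5497
Σp_pensᵢ² = 0.72² + 0.02² + 0.02² + 0.24² = 0.5184 + 0.0004 + 0.0004 + 0.0576 = 0.5768
B_pens = 1 / 0.5768 = 1.7337
Σp_caerᵢ² = 0.63² + 0.02² + 0.02² + 0.33² = 0.3969 + 0.0004 + 0.0004 + 0.1089 = 0.5066
B_caer = 1 / 0.5066 = 1.9739
Ranking by B (broadest → narrowest): Dendroica virens (2.55) > Dendroica caerulescens (1.97) > Dendroica pensylvanica (1.73)

Dendroica virens > Dendroica caerulescens > Dendroica pensylvanica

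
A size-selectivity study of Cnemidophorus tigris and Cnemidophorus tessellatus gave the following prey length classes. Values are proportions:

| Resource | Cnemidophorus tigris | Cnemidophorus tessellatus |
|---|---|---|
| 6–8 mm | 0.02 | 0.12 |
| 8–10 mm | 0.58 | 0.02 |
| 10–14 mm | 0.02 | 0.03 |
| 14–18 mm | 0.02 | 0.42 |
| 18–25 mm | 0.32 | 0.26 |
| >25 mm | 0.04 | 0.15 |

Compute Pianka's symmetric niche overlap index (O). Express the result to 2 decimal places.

0.32

Σ p₁ᵢp₂ᵢ = 0.0024 + 0.0116 + 0.0006 + 0.0084 + 0.0832 + 0.0060 = 0.1122
Σp_1ᵢ² = 0.02² + 0.58² + 0.02² + 0.02² + 0.32² + 0.04² = 0.0004 + 0.3364 + 0.0004 + 0.0004 + 0.1024 + 0.0016 = 0.4416
Σp_2ᵢ² = 0.12² + 0.02² + 0.03² + 0.42² + 0.26² + 0.15² = 0.0144 + 0.0004 + 0.0009 + 0.1764 + 0.0676 + 0.0225 = 0.2822
O = 0.1122 / √(0.4416 × 0.2822) = 0.1122 / 0.35301 = 0.3178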